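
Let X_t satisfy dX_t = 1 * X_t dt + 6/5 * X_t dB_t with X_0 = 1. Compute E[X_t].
E[X_t] = exp(t)

For GBM dX = mu X dt + sigma X dB with X_0 = x_0, apply Itô to Y = log X: dY = (mu - sigma^2/2) dt + sigma dB, so Y_t = log(x_0) + (mu - sigma^2/2) t + sigma B_t and hence X_t = x_0 * exp((mu - sigma^2/2) t + sigma B_t).
With mu = 1, sigma = 6/5, x_0 = 1, this gives:
  X_t = 1 * exp((7/25) * t + (6/5) * B_t).
Since sigma*B_t ~ Normal(0, sigma^2 t), E[exp(sigma*B_t)] = exp(sigma^2 t / 2); so E[X_t] = x_0 * exp((mu - sigma^2/2) t) * exp(sigma^2 t / 2) = x_0 * exp(mu t) = exp(t).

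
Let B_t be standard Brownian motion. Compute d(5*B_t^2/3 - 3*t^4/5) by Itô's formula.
d(5*B_t^2/3 - 3*t^4/5) = (5/3 - 12*t^3/5) dt + (10*B_t/3) dB_t

Itô's formula for f(t, x): d f(t, B_t) = (f_t + (1/2) f_xx) dt + f_x dB_t. Compute partials of f(t, x) = -3*t^4/5 + 5*x^2/3:
  f_t(t,x)  = -12*t^3/5
  f_x(t,x)  = 10*x/3
  f_xx(t,x) = 10/3
Assemble drift = f_t + (1/2) f_xx = 5/3 - 12*t^3/5 and diffusion = f_x = 10*x/3. Substituting x = B_t:
  d(5*B_t^2/3 - 3*t^4/5) = (5/3 - 12*t^3/5) dt + (10*B_t/3) dB_t.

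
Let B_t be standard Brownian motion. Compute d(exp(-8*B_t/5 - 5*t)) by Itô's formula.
d(exp(-8*B_t/5 - 5*t)) = (-93*exp(-8*B_t/5 - 5*t)/25) dt + (-8*exp(-8*B_t/5 - 5*t)/5) dB_t

Itô's formula for f(t, x): d f(t, B_t) = (f_t + (1/2) f_xx) dt + f_x dB_t. Compute partials of f(t, x) = exp(-5*t - 8*x/5):
  f_t(t,x)  = -5*exp(-5*t - 8*x/5)
  f_x(t,x)  = -8*exp(-5*t - 8*x/5)/5
  f_xx(t,x) = 64*exp(-5*t - 8*x/5)/25
Assemble drift = f_t + (1/2) f_xx = -93*exp(-5*t - 8*x/5)/25 and diffusion = f_x = -8*exp(-5*t - 8*x/5)/5. Substituting x = B_t:
  d(exp(-8*B_t/5 - 5*t)) = (-93*exp(-8*B_t/5 - 5*t)/25) dt + (-8*exp(-8*B_t/5 - 5*t)/5) dB_t.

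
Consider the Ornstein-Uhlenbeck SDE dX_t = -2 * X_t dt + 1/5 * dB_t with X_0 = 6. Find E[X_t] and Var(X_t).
E[X_t] = 6*exp(-2*t); Var(X_t) = 1/100 - exp(-4*t)/100

The OU SDE dX = -theta X dt + sigma dB admits the integrating factor exp(theta t): d(exp(theta t) X_t) = sigma exp(theta t) dB_t. Integrating from 0 to t:
  X_t = x_0 * exp(-theta t) + sigma * int_0^t exp(-theta (t-s)) dB_s.
The Itô integral has mean 0 and (by the Itô isometry) variance sigma^2 * int_0^t exp(-2 theta (t - s)) ds = sigma^2 * (1 - exp(-2 theta t)) / (2 theta).
With theta = 2, sigma = 1/5, x_0 = 6:
  E[X_t] = 6 * exp(-2 t) = 6*exp(-2*t)
  Var(X_t) = (1/5)^2 * (1 - exp(-2*2 t)) / (2 * 2) = 1/100 - exp(-4*t)/100.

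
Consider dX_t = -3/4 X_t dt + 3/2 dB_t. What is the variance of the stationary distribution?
lim Var(X_t) = 3/2

The OU SDE dX = -theta X dt + sigma dB admits the integrating factor exp(theta t): d(exp(theta t) X_t) = sigma exp(theta t) dB_t. Integrating from 0 to t gives X_t = x_0 * exp(-theta t) + sigma * int_0^t exp(-theta (t-s)) dB_s for any initial x_0. The Itô integral has variance (by the Itô isometry) sigma^2 * int_0^t exp(-2 theta (t - s)) ds = sigma^2 * (1 - exp(-2 theta t)) / (2 theta), independent of x_0.
With theta = 3/4, sigma = 3/2:
  Var(X_t) = (3/2)^2 * (1 - exp(-2*3/4 t)) / (2 * 3/4) = 3/2 - 3*exp(-3*t/2)/2.
As t -> infinity, exp(-2*3/4 t) -> 0, so the stationary variance is sigma^2 / (2 theta) = 3/2.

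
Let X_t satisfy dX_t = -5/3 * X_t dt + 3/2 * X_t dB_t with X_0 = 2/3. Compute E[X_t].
E[X_t] = 2*exp(-5*t/3)/3

For GBM dX = mu X dt + sigma X dB with X_0 = x_0, apply Itô to Y = log X: dY = (mu - sigma^2/2) dt + sigma dB, so Y_t = log(x_0) + (mu - sigma^2/2) t + sigma B_t and hence X_t = x_0 * exp((mu - sigma^2/2) t + sigma B_t).
With mu = -5/3, sigma = 3/2, x_0 = 2/3, this gives:
  X_t = 2/3 * exp((-67/24) * t + (3/2) * B_t).
Since sigma*B_t ~ Normal(0, sigma^2 t), E[exp(sigma*B_t)] = exp(sigma^2 t / 2); so E[X_t] = x_0 * exp((mu - sigma^2/2) t) * exp(sigma^2 t / 2) = x_0 * exp(mu t) = 2*exp(-5*t/3)/3.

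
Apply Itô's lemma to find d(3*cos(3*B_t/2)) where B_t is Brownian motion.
d(3*cos(3*B_t/2)) = (-27*cos(3*B_t/2)/8) dt + (-9*sin(3*B_t/2)/2) dB_t

Itô's formula for f(B_t) gives d f(B_t) = f'(B_t) dB_t + (1/2) f''(B_t) dt. Compute derivatives of f(x) = 3*cos(3*x/2):
  f'(x)  = -9*sin(3*x/2)/2
  f''(x) = -27*cos(3*x/2)/4
Substitute x = B_t and multiply the f'' term by 1/2:
  drift     = (1/2) * (-27*cos(3*x/2)/4) evaluated at B_t = -27*cos(3*B_t/2)/8
  diffusion = (-9*sin(3*x/2)/2) evaluated at B_t = -9*sin(3*B_t/2)/2
Therefore d(3*cos(3*B_t/2)) = (-27*cos(3*B_t/2)/8) dt + (-9*sin(3*B_t/2)/2) dB_t.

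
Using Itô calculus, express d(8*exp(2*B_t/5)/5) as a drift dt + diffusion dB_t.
d(8*exp(2*B_t/5)/5) = (16*exp(2*B_t/5)/125) dt + (16*exp(2*B_t/5)/25) dB_t

Itô's formula for f(B_t) gives d f(B_t) = f'(B_t) dB_t + (1/2) f''(B_t) dt. Compute derivatives of f(x) = 8*exp(2*x/5)/5:
  f'(x)  = 16*exp(2*x/5)/25
  f''(x) = 32*exp(2*x/5)/125
Substitute x = B_t and multiply the f'' term by 1/2:
  drift     = (1/2) * (32*exp(2*x/5)/125) evaluated at B_t = 16*exp(2*B_t/5)/125
  diffusion = (16*exp(2*x/5)/25) evaluated at B_t = 16*exp(2*B_t/5)/25
Therefore d(8*exp(2*B_t/5)/5) = (16*exp(2*B_t/5)/125) dt + (16*exp(2*B_t/5)/25) dB_t.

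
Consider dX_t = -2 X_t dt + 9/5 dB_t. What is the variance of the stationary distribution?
lim Var(X_t) = 81/100

The OU SDE dX = -theta X dt + sigma dB admits the integrating factor exp(theta t): d(exp(theta t) X_t) = sigma exp(theta t) dB_t. Integrating from 0 to t gives X_t = x_0 * exp(-theta t) + sigma * int_0^t exp(-theta (t-s)) dB_s for any initial x_0. The Itô integral has variance (by the Itô isometry) sigma^2 * int_0^t exp(-2 theta (t - s)) ds = sigma^2 * (1 - exp(-2 theta t)) / (2 theta), independent of x_0.
With theta = 2, sigma = 9/5:
  Var(X_t) = (9/5)^2 * (1 - exp(-2*2 t)) / (2 * 2) = 81/100 - 81*exp(-4*t)/100.
As t -> infinity, exp(-2*2 t) -> 0, so the stationary variance is sigma^2 / (2 theta) = 81/100.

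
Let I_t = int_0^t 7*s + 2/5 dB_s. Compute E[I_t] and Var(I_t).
E[I_t] = 0; Var(I_t) = t*(1225*t^2 + 210*t + 12)/75

The Itô integral of a deterministic integrand f(s) has mean 0 because each increment f(s) * (B_{s+ds} - B_s) has mean 0. By the Itô isometry:
  Var( int_0^t f(s) dB_s ) = E[ (int_0^t f(s) dB_s)^2 ] = int_0^t f(s)^2 ds.
Here f(s) = 7*s + 2/5, so f(s)^2 = (35*s + 2)^2/25. Integrate:
  int_0^t ((35*s + 2)^2/25) ds = t*(1225*t^2 + 210*t + 12)/75.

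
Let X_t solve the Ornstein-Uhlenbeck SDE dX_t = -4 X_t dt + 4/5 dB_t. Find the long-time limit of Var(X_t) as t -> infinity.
lim Var(X_t) = 2/25

The OU SDE dX = -theta X dt + sigma dB admits the integrating factor exp(theta t): d(exp(theta t) X_t) = sigma exp(theta t) dB_t. Integrating from 0 to t gives X_t = x_0 * exp(-theta t) + sigma * int_0^t exp(-theta (t-s)) dB_s for any initial x_0. The Itô integral has variance (by the Itô isometry) sigma^2 * int_0^t exp(-2 theta (t - s)) ds = sigma^2 * (1 - exp(-2 theta t)) / (2 theta), independent of x_0.
With theta = 4, sigma = 4/5:
  Var(X_t) = (4/5)^2 * (1 - exp(-2*4 t)) / (2 * 4) = 2/25 - 2*exp(-8*t)/25.
As t -> infinity, exp(-2*4 t) -> 0, so the stationary variance is sigma^2 / (2 theta) = 2/25.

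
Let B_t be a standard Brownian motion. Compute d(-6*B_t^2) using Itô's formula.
d(-6*B_t^2) = (-6) dt + (-12*B_t) dB_t

Itô's formula for f(B_t) gives d f(B_t) = f'(B_t) dB_t + (1/2) f''(B_t) dt. Compute derivatives of f(x) = -6*x^2:
  f'(x)  = -12*x
  f''(x) = -12
Substitute x = B_t and multiply the f'' term by 1/2:
  drift     = (1/2) * (-12) evaluated at B_t = -6
  diffusion = (-12*x) evaluated at B_t = -12*B_t
Therefore d(-6*B_t^2) = (-6) dt + (-12*B_t) dB_t.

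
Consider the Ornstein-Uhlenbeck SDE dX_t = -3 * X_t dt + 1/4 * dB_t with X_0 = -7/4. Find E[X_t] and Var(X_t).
E[X_t] = -7*exp(-3*t)/4; Var(X_t) = 1/96 - exp(-6*t)/96

The OU SDE dX = -theta X dt + sigma dB admits the integrating factor exp(theta t): d(exp(theta t) X_t) = sigma exp(theta t) dB_t. Integrating from 0 to t:
  X_t = x_0 * exp(-theta t) + sigma * int_0^t exp(-theta (t-s)) dB_s.
The Itô integral has mean 0 and (by the Itô isometry) variance sigma^2 * int_0^t exp(-2 theta (t - s)) ds = sigma^2 * (1 - exp(-2 theta t)) / (2 theta).
With theta = 3, sigma = 1/4, x_0 = -7/4:
  E[X_t] = -7/4 * exp(-3 t) = -7*exp(-3*t)/4
  Var(X_t) = (1/4)^2 * (1 - exp(-2*3 t)) / (2 * 3) = 1/96 - exp(-6*t)/96.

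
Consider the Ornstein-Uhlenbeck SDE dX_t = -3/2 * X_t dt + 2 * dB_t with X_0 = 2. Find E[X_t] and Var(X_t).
E[X_t] = 2*exp(-3*t/2); Var(X_t) = 4/3 - 4*exp(-3*t)/3

The OU SDE dX = -theta X dt + sigma dB admits the integrating factor exp(theta t): d(exp(theta t) X_t) = sigma exp(theta t) dB_t. Integrating from 0 to t:
  X_t = x_0 * exp(-theta t) + sigma * int_0^t exp(-theta (t-s)) dB_s.
The Itô integral has mean 0 and (by the Itô isometry) variance sigma^2 * int_0^t exp(-2 theta (t - s)) ds = sigma^2 * (1 - exp(-2 theta t)) / (2 theta).
With theta = 3/2, sigma = 2, x_0 = 2:
  E[X_t] = 2 * exp(-3/2 t) = 2*exp(-3*t/2)
  Var(X_t) = (2)^2 * (1 - exp(-2*3/2 t)) / (2 * 3/2) = 4/3 - 4*exp(-3*t)/3.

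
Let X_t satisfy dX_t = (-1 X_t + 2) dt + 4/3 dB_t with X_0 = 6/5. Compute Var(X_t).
Var(X_t) = 8/9 - 8*exp(-2*t)/9

The variance V(t) = Var(X_t) satisfies V'(t) = 2 a V(t) + c^2 with V(0) = 0 (drift coefficient is linear in X, diffusion is constant). With a = -1, c = 4/3, the solution is
  V(t) = (c^2 / (2 a)) * (exp(2 a t) - 1)
       = ((4/3)^2 / (2*(-1))) * (exp((-2) t) - 1)
       = 8/9 - 8*exp(-2*t)/9.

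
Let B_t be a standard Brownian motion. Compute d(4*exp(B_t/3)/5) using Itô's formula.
d(4*exp(B_t/3)/5) = (2*exp(B_t/3)/45) dt + (4*exp(B_t/3)/15) dB_t

Itô's formula for f(B_t) gives d f(B_t) = f'(B_t) dB_t + (1/2) f''(B_t) dt. Compute derivatives of f(x) = 4*exp(x/3)/5:
  f'(x)  = 4*exp(x/3)/15
  f''(x) = 4*exp(x/3)/45
Substitute x = B_t and multiply the f'' term by 1/2:
  drift     = (1/2) * (4*exp(x/3)/45) evaluated at B_t = 2*exp(B_t/3)/45
  diffusion = (4*exp(x/3)/15) evaluated at B_t = 4*exp(B_t/3)/15
Therefore d(4*exp(B_t/3)/5) = (2*exp(B_t/3)/45) dt + (4*exp(B_t/3)/15) dB_t.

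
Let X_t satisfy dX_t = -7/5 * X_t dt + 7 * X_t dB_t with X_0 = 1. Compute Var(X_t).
Var(X_t) = (exp(49*t) - 1)*exp(-14*t/5)

For GBM dX = mu X dt + sigma X dB with X_0 = x_0, apply Itô to Y = log X: dY = (mu - sigma^2/2) dt + sigma dB, so Y_t = log(x_0) + (mu - sigma^2/2) t + sigma B_t and hence X_t = x_0 * exp((mu - sigma^2/2) t + sigma B_t).
With mu = -7/5, sigma = 7, x_0 = 1, this gives:
  X_t = 1 * exp((-259/10) * t + (7) * B_t).
Since sigma*B_t ~ Normal(0, sigma^2 t), E[exp(sigma*B_t)] = exp(sigma^2 t / 2); so E[X_t] = x_0 * exp((mu - sigma^2/2) t) * exp(sigma^2 t / 2) = x_0 * exp(mu t) = exp(-7*t/5).
Var(X_t) = E[X_t^2] - (E[X_t])^2 = x_0^2 * exp(2 mu t) * (exp(sigma^2 t) - 1) = (exp(49*t) - 1)*exp(-14*t/5).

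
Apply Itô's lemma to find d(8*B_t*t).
d(8*B_t*t) = (8*B_t) dt + (8*t) dB_t

Itô's formula for f(t, x): d f(t, B_t) = (f_t + (1/2) f_xx) dt + f_x dB_t. Compute partials of f(t, x) = 8*t*x:
  f_t(t,x)  = 8*x
  f_x(t,x)  = 8*t
  f_xx(t,x) = 0
Assemble drift = f_t + (1/2) f_xx = 8*x and diffusion = f_x = 8*t. Substituting x = B_t:
  d(8*B_t*t) = (8*B_t) dt + (8*t) dB_t.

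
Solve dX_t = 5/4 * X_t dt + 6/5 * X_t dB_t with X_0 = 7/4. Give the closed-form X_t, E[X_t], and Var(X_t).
X_t = 7/4 * exp((53/100) t + (6/5) B_t); E[X_t] = 7*exp(5*t/4)/4; Var(X_t) = 49*(exp(36*t/25) - 1)*exp(5*t/2)/16

For GBM dX = mu X dt + sigma X dB with X_0 = x_0, apply Itô to Y = log X: dY = (mu - sigma^2/2) dt + sigma dB, so Y_t = log(x_0) + (mu - sigma^2/2) t + sigma B_t and hence X_t = x_0 * exp((mu - sigma^2/2) t + sigma B_t).
With mu = 5/4, sigma = 6/5, x_0 = 7/4, this gives:
  X_t = 7/4 * exp((53/100) * t + (6/5) * B_t).
Since sigma*B_t ~ Normal(0, sigma^2 t), E[exp(sigma*B_t)] = exp(sigma^2 t / 2); so E[X_t] = x_0 * exp((mu - sigma^2/2) t) * exp(sigma^2 t / 2) = x_0 * exp(mu t) = 7*exp(5*t/4)/4.
Var(X_t) = E[X_t^2] - (E[X_t])^2 = x_0^2 * exp(2 mu t) * (exp(sigma^2 t) - 1) = 49*(exp(36*t/25) - 1)*exp(5*t/2)/16.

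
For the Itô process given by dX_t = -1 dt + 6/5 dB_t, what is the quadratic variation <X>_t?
<X>_t = 36*t/25

For an Itô process dX_t = a(t) dt + b(t) dB_t, the quadratic variation is <X>_t = int_0^t b(s)^2 ds (the drift term does not contribute). Here b(s) = 6/5, so
  b(s)^2 = 36/25.
Integrating from 0 to t:
  <X>_t = int_0^t (36/25) ds = 36*t/25.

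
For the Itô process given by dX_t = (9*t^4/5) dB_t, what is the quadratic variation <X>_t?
<X>_t = 9*t^9/25

For an Itô process dX_t = a(t) dt + b(t) dB_t, the quadratic variation is <X>_t = int_0^t b(s)^2 ds (the drift term does not contribute). Here b(s) = 9*s^4/5, so
  b(s)^2 = 81*s^8/25.
Integrating from 0 to t:
  <X>_t = int_0^t (81*s^8/25) ds = 9*t^9/25.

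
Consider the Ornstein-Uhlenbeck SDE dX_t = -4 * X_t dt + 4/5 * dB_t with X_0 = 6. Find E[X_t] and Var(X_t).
E[X_t] = 6*exp(-4*t); Var(X_t) = 2/25 - 2*exp(-8*t)/25

The OU SDE dX = -theta X dt + sigma dB admits the integrating factor exp(theta t): d(exp(theta t) X_t) = sigma exp(theta t) dB_t. Integrating from 0 to t:
  X_t = x_0 * exp(-theta t) + sigma * int_0^t exp(-theta (t-s)) dB_s.
The Itô integral has mean 0 and (by the Itô isometry) variance sigma^2 * int_0^t exp(-2 theta (t - s)) ds = sigma^2 * (1 - exp(-2 theta t)) / (2 theta).
With theta = 4, sigma = 4/5, x_0 = 6:
  E[X_t] = 6 * exp(-4 t) = 6*exp(-4*t)
  Var(X_t) = (4/5)^2 * (1 - exp(-2*4 t)) / (2 * 4) = 2/25 - 2*exp(-8*t)/25.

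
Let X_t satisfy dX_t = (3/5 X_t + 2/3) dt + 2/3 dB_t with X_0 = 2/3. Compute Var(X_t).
Var(X_t) = 10*exp(6*t/5)/27 - 10/27

The variance V(t) = Var(X_t) satisfies V'(t) = 2 a V(t) + c^2 with V(0) = 0 (drift coefficient is linear in X, diffusion is constant). With a = 3/5, c = 2/3, the solution is
  V(t) = (c^2 / (2 a)) * (exp(2 a t) - 1)
       = ((2/3)^2 / (2*(3/5))) * (exp((6/5) t) - 1)
       = 10*exp(6*t/5)/27 - 10/27.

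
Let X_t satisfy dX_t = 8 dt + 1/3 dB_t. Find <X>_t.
<X>_t = t/9

For an Itô process dX_t = a(t) dt + b(t) dB_t, the quadratic variation is <X>_t = int_0^t b(s)^2 ds (the drift term does not contribute). Here b(s) = 1/3, so
  b(s)^2 = 1/9.
Integrating from 0 to t:
  <X>_t = int_0^t (1/9) ds = t/9.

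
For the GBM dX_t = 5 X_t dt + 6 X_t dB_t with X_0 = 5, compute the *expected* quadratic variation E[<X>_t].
E[<X>_t] = 450*exp(46*t)/23 - 450/23

<X>_t = int_0^t (6 * X_s)^2 ds. Taking expectation inside the integral: E[<X>_t] = 6^2 * int_0^t E[X_s^2] ds. For GBM, E[X_s^2] = x_0^2 * exp((2 mu + sigma^2) s). Integrating:
  E[<X>_t] = 6^2 * 5^2 * (exp((2*5 + 6^2) t) - 1) / (2*5 + 6^2)
           = 6^2 * 5^2 * (exp(46 t) - 1) / 46 = 450*exp(46*t)/23 - 450/23.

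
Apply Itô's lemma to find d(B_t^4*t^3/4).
d(B_t^4*t^3/4) = (3*B_t^2*t^2*(B_t^2 + 2*t)/4) dt + (B_t^3*t^3) dB_t

Itô's formula for f(t, x): d f(t, B_t) = (f_t + (1/2) f_xx) dt + f_x dB_t. Compute partials of f(t, x) = t^3*x^4/4:
  f_t(t,x)  = 3*t^2*x^4/4
  f_x(t,x)  = t^3*x^3
  f_xx(t,x) = 3*t^3*x^2
Assemble drift = f_t + (1/2) f_xx = 3*t^2*x^2*(2*t + x^2)/4 and diffusion = f_x = t^3*x^3. Substituting x = B_t:
  d(B_t^4*t^3/4) = (3*B_t^2*t^2*(B_t^2 + 2*t)/4) dt + (B_t^3*t^3) dB_t.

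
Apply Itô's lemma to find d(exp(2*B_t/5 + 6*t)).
d(exp(2*B_t/5 + 6*t)) = (152*exp(2*B_t/5 + 6*t)/25) dt + (2*exp(2*B_t/5 + 6*t)/5) dB_t

Itô's formula for f(t, x): d f(t, B_t) = (f_t + (1/2) f_xx) dt + f_x dB_t. Compute partials of f(t, x) = exp(6*t + 2*x/5):
  f_t(t,x)  = 6*exp(6*t + 2*x/5)
  f_x(t,x)  = 2*exp(6*t + 2*x/5)/5
  f_xx(t,x) = 4*exp(6*t + 2*x/5)/25
Assemble drift = f_t + (1/2) f_xx = 152*exp(6*t + 2*x/5)/25 and diffusion = f_x = 2*exp(6*t + 2*x/5)/5. Substituting x = B_t:
  d(exp(2*B_t/5 + 6*t)) = (152*exp(2*B_t/5 + 6*t)/25) dt + (2*exp(2*B_t/5 + 6*t)/5) dB_t.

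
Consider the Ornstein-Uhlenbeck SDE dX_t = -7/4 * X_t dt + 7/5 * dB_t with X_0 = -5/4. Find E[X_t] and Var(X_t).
E[X_t] = -5*exp(-7*t/4)/4; Var(X_t) = 14/25 - 14*exp(-7*t/2)/25

The OU SDE dX = -theta X dt + sigma dB admits the integrating factor exp(theta t): d(exp(theta t) X_t) = sigma exp(theta t) dB_t. Integrating from 0 to t:
  X_t = x_0 * exp(-theta t) + sigma * int_0^t exp(-theta (t-s)) dB_s.
The Itô integral has mean 0 and (by the Itô isometry) variance sigma^2 * int_0^t exp(-2 theta (t - s)) ds = sigma^2 * (1 - exp(-2 theta t)) / (2 theta).
With theta = 7/4, sigma = 7/5, x_0 = -5/4:
  E[X_t] = -5/4 * exp(-7/4 t) = -5*exp(-7*t/4)/4
  Var(X_t) = (7/5)^2 * (1 - exp(-2*7/4 t)) / (2 * 7/4) = 14/25 - 14*exp(-7*t/2)/25.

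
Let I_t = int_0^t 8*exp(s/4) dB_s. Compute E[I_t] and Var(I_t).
E[I_t] = 0; Var(I_t) = 128*exp(t/2) - 128

The Itô integral of a deterministic integrand f(s) has mean 0 because each increment f(s) * (B_{s+ds} - B_s) has mean 0. By the Itô isometry:
  Var( int_0^t f(s) dB_s ) = E[ (int_0^t f(s) dB_s)^2 ] = int_0^t f(s)^2 ds.
Here f(s) = 8*exp(s/4), so f(s)^2 = 64*exp(s/2). Integrate:
  int_0^t (64*exp(s/2)) ds = 128*exp(t/2) - 128.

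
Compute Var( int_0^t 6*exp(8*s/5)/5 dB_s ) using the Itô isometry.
Var = 9*exp(16*t/5)/20 - 9/20

The Itô integral of a deterministic integrand f(s) has mean 0 because each increment f(s) * (B_{s+ds} - B_s) has mean 0. By the Itô isometry:
  Var( int_0^t f(s) dB_s ) = E[ (int_0^t f(s) dB_s)^2 ] = int_0^t f(s)^2 ds.
Here f(s) = 6*exp(8*s/5)/5, so f(s)^2 = 36*exp(16*s/5)/25. Integrate:
  int_0^t (36*exp(16*s/5)/25) ds = 9*exp(16*t/5)/20 - 9/20.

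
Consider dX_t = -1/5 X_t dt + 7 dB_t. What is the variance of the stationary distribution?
lim Var(X_t) = 245/2

The OU SDE dX = -theta X dt + sigma dB admits the integrating factor exp(theta t): d(exp(theta t) X_t) = sigma exp(theta t) dB_t. Integrating from 0 to t gives X_t = x_0 * exp(-theta t) + sigma * int_0^t exp(-theta (t-s)) dB_s for any initial x_0. The Itô integral has variance (by the Itô isometry) sigma^2 * int_0^t exp(-2 theta (t - s)) ds = sigma^2 * (1 - exp(-2 theta t)) / (2 theta), independent of x_0.
With theta = 1/5, sigma = 7:
  Var(X_t) = (7)^2 * (1 - exp(-2*1/5 t)) / (2 * 1/5) = 245/2 - 245*exp(-2*t/5)/2.
As t -> infinity, exp(-2*1/5 t) -> 0, so the stationary variance is sigma^2 / (2 theta) = 245/2.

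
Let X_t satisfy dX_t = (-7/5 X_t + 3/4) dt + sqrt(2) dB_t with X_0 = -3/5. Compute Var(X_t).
Var(X_t) = 5/7 - 5*exp(-14*t/5)/7

The variance V(t) = Var(X_t) satisfies V'(t) = 2 a V(t) + c^2 with V(0) = 0 (drift coefficient is linear in X, diffusion is constant). With a = -7/5, c = sqrt(2), the solution is
  V(t) = (c^2 / (2 a)) * (exp(2 a t) - 1)
       = (sqrt(2)^2 / (2*(-7/5))) * (exp((-14/5) t) - 1)
       = 5/7 - 5*exp(-14*t/5)/7.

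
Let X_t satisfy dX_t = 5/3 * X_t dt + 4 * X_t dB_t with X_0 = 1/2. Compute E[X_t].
E[X_t] = exp(5*t/3)/2

For GBM dX = mu X dt + sigma X dB with X_0 = x_0, apply Itô to Y = log X: dY = (mu - sigma^2/2) dt + sigma dB, so Y_t = log(x_0) + (mu - sigma^2/2) t + sigma B_t and hence X_t = x_0 * exp((mu - sigma^2/2) t + sigma B_t).
With mu = 5/3, sigma = 4, x_0 = 1/2, this gives:
  X_t = 1/2 * exp((-19/3) * t + (4) * B_t).
Since sigma*B_t ~ Normal(0, sigma^2 t), E[exp(sigma*B_t)] = exp(sigma^2 t / 2); so E[X_t] = x_0 * exp((mu - sigma^2/2) t) * exp(sigma^2 t / 2) = x_0 * exp(mu t) = exp(5*t/3)/2.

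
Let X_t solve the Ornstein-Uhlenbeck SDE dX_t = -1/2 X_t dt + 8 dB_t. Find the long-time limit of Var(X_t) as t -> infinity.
lim Var(X_t) = 64

The OU SDE dX = -theta X dt + sigma dB admits the integrating factor exp(theta t): d(exp(theta t) X_t) = sigma exp(theta t) dB_t. Integrating from 0 to t gives X_t = x_0 * exp(-theta t) + sigma * int_0^t exp(-theta (t-s)) dB_s for any initial x_0. The Itô integral has variance (by the Itô isometry) sigma^2 * int_0^t exp(-2 theta (t - s)) ds = sigma^2 * (1 - exp(-2 theta t)) / (2 theta), independent of x_0.
With theta = 1/2, sigma = 8:
  Var(X_t) = (8)^2 * (1 - exp(-2*1/2 t)) / (2 * 1/2) = 64 - 64*exp(-t).
As t -> infinity, exp(-2*1/2 t) -> 0, so the stationary variance is sigma^2 / (2 theta) = 64.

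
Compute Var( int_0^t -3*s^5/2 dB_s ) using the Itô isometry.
Var = 9*t^11/44

The Itô integral of a deterministic integrand f(s) has mean 0 because each increment f(s) * (B_{s+ds} - B_s) has mean 0. By the Itô isometry:
  Var( int_0^t f(s) dB_s ) = E[ (int_0^t f(s) dB_s)^2 ] = int_0^t f(s)^2 ds.
Here f(s) = -3*s^5/2, so f(s)^2 = 9*s^10/4. Integrate:
  int_0^t (9*s^10/4) ds = 9*t^11/44.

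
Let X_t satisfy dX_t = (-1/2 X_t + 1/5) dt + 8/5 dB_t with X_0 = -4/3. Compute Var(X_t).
Var(X_t) = 64/25 - 64*exp(-t)/25

The variance V(t) = Var(X_t) satisfies V'(t) = 2 a V(t) + c^2 with V(0) = 0 (drift coefficient is linear in X, diffusion is constant). With a = -1/2, c = 8/5, the solution is
  V(t) = (c^2 / (2 a)) * (exp(2 a t) - 1)
       = ((8/5)^2 / (2*(-1/2))) * (exp((-1) t) - 1)
       = 64/25 - 64*exp(-t)/25.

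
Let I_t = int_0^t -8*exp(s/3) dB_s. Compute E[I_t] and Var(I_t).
E[I_t] = 0; Var(I_t) = 96*exp(2*t/3) - 96

The Itô integral of a deterministic integrand f(s) has mean 0 because each increment f(s) * (B_{s+ds} - B_s) has mean 0. By the Itô isometry:
  Var( int_0^t f(s) dB_s ) = E[ (int_0^t f(s) dB_s)^2 ] = int_0^t f(s)^2 ds.
Here f(s) = -8*exp(s/3), so f(s)^2 = 64*exp(2*s/3). Integrate:
  int_0^t (64*exp(2*s/3)) ds = 96*exp(2*t/3) - 96.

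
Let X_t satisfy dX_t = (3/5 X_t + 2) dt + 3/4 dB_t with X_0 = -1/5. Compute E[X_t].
E[X_t] = 47*exp(3*t/5)/15 - 10/3

Taking expectations and using E[dB_t] = 0, the mean m(t) = E[X_t] satisfies the ODE m'(t) = a m(t) + b with m(0) = x_0. With a = 3/5, b = 2, x_0 = -1/5, the solution is
  m(t) = x_0 * exp(a t) + (b/a) * (exp(a t) - 1)
       = (-1/5) * exp((3/5) t) + (2/(3/5)) * (exp((3/5) t) - 1)
       = 47*exp(3*t/5)/15 - 10/3.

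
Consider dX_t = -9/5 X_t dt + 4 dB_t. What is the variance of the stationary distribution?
lim Var(X_t) = 40/9

The OU SDE dX = -theta X dt + sigma dB admits the integrating factor exp(theta t): d(exp(theta t) X_t) = sigma exp(theta t) dB_t. Integrating from 0 to t gives X_t = x_0 * exp(-theta t) + sigma * int_0^t exp(-theta (t-s)) dB_s for any initial x_0. The Itô integral has variance (by the Itô isometry) sigma^2 * int_0^t exp(-2 theta (t - s)) ds = sigma^2 * (1 - exp(-2 theta t)) / (2 theta), independent of x_0.
With theta = 9/5, sigma = 4:
  Var(X_t) = (4)^2 * (1 - exp(-2*9/5 t)) / (2 * 9/5) = 40/9 - 40*exp(-18*t/5)/9.
As t -> infinity, exp(-2*9/5 t) -> 0, so the stationary variance is sigma^2 / (2 theta) = 40/9.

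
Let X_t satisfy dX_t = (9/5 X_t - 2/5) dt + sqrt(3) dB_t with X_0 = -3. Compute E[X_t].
E[X_t] = 2/9 - 29*exp(9*t/5)/9

Taking expectations and using E[dB_t] = 0, the mean m(t) = E[X_t] satisfies the ODE m'(t) = a m(t) + b with m(0) = x_0. With a = 9/5, b = -2/5, x_0 = -3, the solution is
  m(t) = x_0 * exp(a t) + (b/a) * (exp(a t) - 1)
       = (-3) * exp((9/5) t) + ((-2/5)/(9/5)) * (exp((9/5) t) - 1)
       = 2/9 - 29*exp(9*t/5)/9.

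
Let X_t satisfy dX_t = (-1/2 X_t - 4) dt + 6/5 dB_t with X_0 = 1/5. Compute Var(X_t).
Var(X_t) = 36/25 - 36*exp(-t)/25

The variance V(t) = Var(X_t) satisfies V'(t) = 2 a V(t) + c^2 with V(0) = 0 (drift coefficient is linear in X, diffusion is constant). With a = -1/2, c = 6/5, the solution is
  V(t) = (c^2 / (2 a)) * (exp(2 a t) - 1)
       = ((6/5)^2 / (2*(-1/2))) * (exp((-1) t) - 1)
       = 36/25 - 36*exp(-t)/25.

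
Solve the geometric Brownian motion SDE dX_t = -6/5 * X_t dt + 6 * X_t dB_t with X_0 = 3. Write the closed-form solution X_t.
X_t = 3 * exp((-96/5) * t + (6) * B_t)

For GBM dX = mu X dt + sigma X dB with X_0 = x_0, apply Itô to Y = log X: dY = (mu - sigma^2/2) dt + sigma dB, so Y_t = log(x_0) + (mu - sigma^2/2) t + sigma B_t and hence X_t = x_0 * exp((mu - sigma^2/2) t + sigma B_t).
With mu = -6/5, sigma = 6, x_0 = 3, this gives:
  X_t = 3 * exp((-96/5) * t + (6) * B_t).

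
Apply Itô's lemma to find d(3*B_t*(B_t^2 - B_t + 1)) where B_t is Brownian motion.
d(3*B_t*(B_t^2 - B_t + 1)) = (9*B_t - 3) dt + (9*B_t^2 - 6*B_t + 3) dB_t

Itô's formula for f(B_t) gives d f(B_t) = f'(B_t) dB_t + (1/2) f''(B_t) dt. Compute derivatives of f(x) = 3*x*(x^2 - x + 1):
  f'(x)  = 9*x^2 - 6*x + 3
  f''(x) = 18*x - 6
Substitute x = B_t and multiply the f'' term by 1/2:
  drift     = (1/2) * (18*x - 6) evaluated at B_t = 9*B_t - 3
  diffusion = (9*x^2 - 6*x + 3) evaluated at B_t = 9*B_t^2 - 6*B_t + 3
Therefore d(3*B_t*(B_t^2 - B_t + 1)) = (9*B_t - 3) dt + (9*B_t^2 - 6*B_t + 3) dB_t.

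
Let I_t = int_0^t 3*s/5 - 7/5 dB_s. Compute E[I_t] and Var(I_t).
E[I_t] = 0; Var(I_t) = t*(3*t^2 - 21*t + 49)/25

The Itô integral of a deterministic integrand f(s) has mean 0 because each increment f(s) * (B_{s+ds} - B_s) has mean 0. By the Itô isometry:
  Var( int_0^t f(s) dB_s ) = E[ (int_0^t f(s) dB_s)^2 ] = int_0^t f(s)^2 ds.
Here f(s) = 3*s/5 - 7/5, so f(s)^2 = (3*s - 7)^2/25. Integrate:
  int_0^t ((3*s - 7)^2/25) ds = t*(3*t^2 - 21*t + 49)/25.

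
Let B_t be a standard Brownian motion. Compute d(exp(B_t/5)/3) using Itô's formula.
d(exp(B_t/5)/3) = (exp(B_t/5)/150) dt + (exp(B_t/5)/15) dB_t

Itô's formula for f(B_t) gives d f(B_t) = f'(B_t) dB_t + (1/2) f''(B_t) dt. Compute derivatives of f(x) = exp(x/5)/3:
  f'(x)  = exp(x/5)/15
  f''(x) = exp(x/5)/75
Substitute x = B_t and multiply the f'' term by 1/2:
  drift     = (1/2) * (exp(x/5)/75) evaluated at B_t = exp(B_t/5)/150
  diffusion = (exp(x/5)/15) evaluated at B_t = exp(B_t/5)/15
Therefore d(exp(B_t/5)/3) = (exp(B_t/5)/150) dt + (exp(B_t/5)/15) dB_t.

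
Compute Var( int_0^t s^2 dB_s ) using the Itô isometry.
Var = t^5/5

The Itô integral of a deterministic integrand f(s) has mean 0 because each increment f(s) * (B_{s+ds} - B_s) has mean 0. By the Itô isometry:
  Var( int_0^t f(s) dB_s ) = E[ (int_0^t f(s) dB_s)^2 ] = int_0^t f(s)^2 ds.
Here f(s) = s^2, so f(s)^2 = s^4. Integrate:
  int_0^t (s^4) ds = t^5/5.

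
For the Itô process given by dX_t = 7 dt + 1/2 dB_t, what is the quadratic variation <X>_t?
<X>_t = t/4

For an Itô process dX_t = a(t) dt + b(t) dB_t, the quadratic variation is <X>_t = int_0^t b(s)^2 ds (the drift term does not contribute). Here b(s) = 1/2, so
  b(s)^2 = 1/4.
Integrating from 0 to t:
  <X>_t = int_0^t (1/4) ds = t/4.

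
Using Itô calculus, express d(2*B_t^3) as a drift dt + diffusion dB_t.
d(2*B_t^3) = (6*B_t) dt + (6*B_t^2) dB_t

Itô's formula for f(B_t) gives d f(B_t) = f'(B_t) dB_t + (1/2) f''(B_t) dt. Compute derivatives of f(x) = 2*x^3:
  f'(x)  = 6*x^2
  f''(x) = 12*x
Substitute x = B_t and multiply the f'' term by 1/2:
  drift     = (1/2) * (12*x) evaluated at B_t = 6*B_t
  diffusion = (6*x^2) evaluated at B_t = 6*B_t^2
Therefore d(2*B_t^3) = (6*B_t) dt + (6*B_t^2) dB_t.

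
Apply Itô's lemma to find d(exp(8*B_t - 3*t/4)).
d(exp(8*B_t - 3*t/4)) = (125*exp(8*B_t - 3*t/4)/4) dt + (8*exp(8*B_t - 3*t/4)) dB_t

Itô's formula for f(t, x): d f(t, B_t) = (f_t + (1/2) f_xx) dt + f_x dB_t. Compute partials of f(t, x) = exp(-3*t/4 + 8*x):
  f_t(t,x)  = -3*exp(-3*t/4 + 8*x)/4
  f_x(t,x)  = 8*exp(-3*t/4 + 8*x)
  f_xx(t,x) = 64*exp(-3*t/4 + 8*x)
Assemble drift = f_t + (1/2) f_xx = 125*exp(-3*t/4 + 8*x)/4 and diffusion = f_x = 8*exp(-3*t/4 + 8*x). Substituting x = B_t:
  d(exp(8*B_t - 3*t/4)) = (125*exp(8*B_t - 3*t/4)/4) dt + (8*exp(8*B_t - 3*t/4)) dB_t.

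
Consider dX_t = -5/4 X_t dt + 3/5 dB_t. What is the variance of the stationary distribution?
lim Var(X_t) = 18/125

The OU SDE dX = -theta X dt + sigma dB admits the integrating factor exp(theta t): d(exp(theta t) X_t) = sigma exp(theta t) dB_t. Integrating from 0 to t gives X_t = x_0 * exp(-theta t) + sigma * int_0^t exp(-theta (t-s)) dB_s for any initial x_0. The Itô integral has variance (by the Itô isometry) sigma^2 * int_0^t exp(-2 theta (t - s)) ds = sigma^2 * (1 - exp(-2 theta t)) / (2 theta), independent of x_0.
With theta = 5/4, sigma = 3/5:
  Var(X_t) = (3/5)^2 * (1 - exp(-2*5/4 t)) / (2 * 5/4) = 18/125 - 18*exp(-5*t/2)/125.
As t -> infinity, exp(-2*5/4 t) -> 0, so the stationary variance is sigma^2 / (2 theta) = 18/125.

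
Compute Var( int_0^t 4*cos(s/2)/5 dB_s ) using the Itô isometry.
Var = 8*t/25 + 8*sin(t)/25

The Itô integral of a deterministic integrand f(s) has mean 0 because each increment f(s) * (B_{s+ds} - B_s) has mean 0. By the Itô isometry:
  Var( int_0^t f(s) dB_s ) = E[ (int_0^t f(s) dB_s)^2 ] = int_0^t f(s)^2 ds.
Here f(s) = 4*cos(s/2)/5, so f(s)^2 = 16*cos(s/2)^2/25. Integrate:
  int_0^t (16*cos(s/2)^2/25) ds = 8*t/25 + 8*sin(t)/25.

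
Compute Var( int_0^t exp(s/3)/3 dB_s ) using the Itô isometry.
Var = exp(2*t/3)/6 - 1/6

The Itô integral of a deterministic integrand f(s) has mean 0 because each increment f(s) * (B_{s+ds} - B_s) has mean 0. By the Itô isometry:
  Var( int_0^t f(s) dB_s ) = E[ (int_0^t f(s) dB_s)^2 ] = int_0^t f(s)^2 ds.
Here f(s) = exp(s/3)/3, so f(s)^2 = exp(2*s/3)/9. Integrate:
  int_0^t (exp(2*s/3)/9) ds = exp(2*t/3)/6 - 1/6.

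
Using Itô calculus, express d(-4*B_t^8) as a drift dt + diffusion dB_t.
d(-4*B_t^8) = (-112*B_t^6) dt + (-32*B_t^7) dB_t

Itô's formula for f(B_t) gives d f(B_t) = f'(B_t) dB_t + (1/2) f''(B_t) dt. Compute derivatives of f(x) = -4*x^8:
  f'(x)  = -32*x^7
  f''(x) = -224*x^6
Substitute x = B_t and multiply the f'' term by 1/2:
  drift     = (1/2) * (-224*x^6) evaluated at B_t = -112*B_t^6
  diffusion = (-32*x^7) evaluated at B_t = -32*B_t^7
Therefore d(-4*B_t^8) = (-112*B_t^6) dt + (-32*B_t^7) dB_t.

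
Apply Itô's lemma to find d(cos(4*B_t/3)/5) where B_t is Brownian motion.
d(cos(4*B_t/3)/5) = (-8*cos(4*B_t/3)/45) dt + (-4*sin(4*B_t/3)/15) dB_t

Itô's formula for f(B_t) gives d f(B_t) = f'(B_t) dB_t + (1/2) f''(B_t) dt. Compute derivatives of f(x) = cos(4*x/3)/5:
  f'(x)  = -4*sin(4*x/3)/15
  f''(x) = -16*cos(4*x/3)/45
Substitute x = B_t and multiply the f'' term by 1/2:
  drift     = (1/2) * (-16*cos(4*x/3)/45) evaluated at B_t = -8*cos(4*B_t/3)/45
  diffusion = (-4*sin(4*x/3)/15) evaluated at B_t = -4*sin(4*B_t/3)/15
Therefore d(cos(4*B_t/3)/5) = (-8*cos(4*B_t/3)/45) dt + (-4*sin(4*B_t/3)/15) dB_t.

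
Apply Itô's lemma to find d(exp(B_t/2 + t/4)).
d(exp(B_t/2 + t/4)) = (3*exp(B_t/2 + t/4)/8) dt + (exp(B_t/2 + t/4)/2) dB_t

Itô's formula for f(t, x): d f(t, B_t) = (f_t + (1/2) f_xx) dt + f_x dB_t. Compute partials of f(t, x) = exp(t/4 + x/2):
  f_t(t,x)  = exp(t/4 + x/2)/4
  f_x(t,x)  = exp(t/4 + x/2)/2
  f_xx(t,x) = exp(t/4 + x/2)/4
Assemble drift = f_t + (1/2) f_xx = 3*exp(t/4 + x/2)/8 and diffusion = f_x = exp(t/4 + x/2)/2. Substituting x = B_t:
  d(exp(B_t/2 + t/4)) = (3*exp(B_t/2 + t/4)/8) dt + (exp(B_t/2 + t/4)/2) dB_t.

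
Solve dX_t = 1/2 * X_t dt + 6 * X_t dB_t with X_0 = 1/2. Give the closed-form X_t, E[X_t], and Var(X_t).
X_t = 1/2 * exp((-35/2) t + (6) B_t); E[X_t] = exp(t/2)/2; Var(X_t) = (exp(36*t) - 1)*exp(t)/4

For GBM dX = mu X dt + sigma X dB with X_0 = x_0, apply Itô to Y = log X: dY = (mu - sigma^2/2) dt + sigma dB, so Y_t = log(x_0) + (mu - sigma^2/2) t + sigma B_t and hence X_t = x_0 * exp((mu - sigma^2/2) t + sigma B_t).
With mu = 1/2, sigma = 6, x_0 = 1/2, this gives:
  X_t = 1/2 * exp((-35/2) * t + (6) * B_t).
Since sigma*B_t ~ Normal(0, sigma^2 t), E[exp(sigma*B_t)] = exp(sigma^2 t / 2); so E[X_t] = x_0 * exp((mu - sigma^2/2) t) * exp(sigma^2 t / 2) = x_0 * exp(mu t) = exp(t/2)/2.
Var(X_t) = E[X_t^2] - (E[X_t])^2 = x_0^2 * exp(2 mu t) * (exp(sigma^2 t) - 1) = (exp(36*t) - 1)*exp(t)/4.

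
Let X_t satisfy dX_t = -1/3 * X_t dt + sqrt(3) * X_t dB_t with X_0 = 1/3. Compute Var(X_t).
Var(X_t) = (exp(3*t) - 1)*exp(-2*t/3)/9

For GBM dX = mu X dt + sigma X dB with X_0 = x_0, apply Itô to Y = log X: dY = (mu - sigma^2/2) dt + sigma dB, so Y_t = log(x_0) + (mu - sigma^2/2) t + sigma B_t and hence X_t = x_0 * exp((mu - sigma^2/2) t + sigma B_t).
With mu = -1/3, sigma = sqrt(3), x_0 = 1/3, this gives:
  X_t = 1/3 * exp((-11/6) * t + (sqrt(3)) * B_t).
Since sigma*B_t ~ Normal(0, sigma^2 t), E[exp(sigma*B_t)] = exp(sigma^2 t / 2); so E[X_t] = x_0 * exp((mu - sigma^2/2) t) * exp(sigma^2 t / 2) = x_0 * exp(mu t) = exp(-t/3)/3.
Var(X_t) = E[X_t^2] - (E[X_t])^2 = x_0^2 * exp(2 mu t) * (exp(sigma^2 t) - 1) = (exp(3*t) - 1)*exp(-2*t/3)/9.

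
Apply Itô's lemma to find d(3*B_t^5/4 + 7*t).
d(3*B_t^5/4 + 7*t) = (15*B_t^3/2 + 7) dt + (15*B_t^4/4) dB_t

Itô's formula for f(t, x): d f(t, B_t) = (f_t + (1/2) f_xx) dt + f_x dB_t. Compute partials of f(t, x) = 7*t + 3*x^5/4:
  f_t(t,x)  = 7
  f_x(t,x)  = 15*x^4/4
  f_xx(t,x) = 15*x^3
Assemble drift = f_t + (1/2) f_xx = 15*x^3/2 + 7 and diffusion = f_x = 15*x^4/4. Substituting x = B_t:
  d(3*B_t^5/4 + 7*t) = (15*B_t^3/2 + 7) dt + (15*B_t^4/4) dB_t.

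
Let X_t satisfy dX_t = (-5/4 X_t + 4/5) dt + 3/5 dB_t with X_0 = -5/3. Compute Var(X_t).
Var(X_t) = 18/125 - 18*exp(-5*t/2)/125

The variance V(t) = Var(X_t) satisfies V'(t) = 2 a V(t) + c^2 with V(0) = 0 (drift coefficient is linear in X, diffusion is constant). With a = -5/4, c = 3/5, the solution is
  V(t) = (c^2 / (2 a)) * (exp(2 a t) - 1)
       = ((3/5)^2 / (2*(-5/4))) * (exp((-5/2) t) - 1)
       = 18/125 - 18*exp(-5*t/2)/125.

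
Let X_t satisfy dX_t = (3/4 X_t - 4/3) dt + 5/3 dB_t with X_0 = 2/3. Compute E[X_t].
E[X_t] = 16/9 - 10*exp(3*t/4)/9

Taking expectations and using E[dB_t] = 0, the mean m(t) = E[X_t] satisfies the ODE m'(t) = a m(t) + b with m(0) = x_0. With a = 3/4, b = -4/3, x_0 = 2/3, the solution is
  m(t) = x_0 * exp(a t) + (b/a) * (exp(a t) - 1)
       = (2/3) * exp((3/4) t) + ((-4/3)/(3/4)) * (exp((3/4) t) - 1)
       = 16/9 - 10*exp(3*t/4)/9.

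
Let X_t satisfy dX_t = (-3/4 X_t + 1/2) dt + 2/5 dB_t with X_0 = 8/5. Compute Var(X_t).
Var(X_t) = 8/75 - 8*exp(-3*t/2)/75

The variance V(t) = Var(X_t) satisfies V'(t) = 2 a V(t) + c^2 with V(0) = 0 (drift coefficient is linear in X, diffusion is constant). With a = -3/4, c = 2/5, the solution is
  V(t) = (c^2 / (2 a)) * (exp(2 a t) - 1)
       = ((2/5)^2 / (2*(-3/4))) * (exp((-3/2) t) - 1)
       = 8/75 - 8*exp(-3*t/2)/75.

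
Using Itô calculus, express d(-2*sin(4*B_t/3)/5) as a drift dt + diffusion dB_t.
d(-2*sin(4*B_t/3)/5) = (16*sin(4*B_t/3)/45) dt + (-8*cos(4*B_t/3)/15) dB_t

Itô's formula for f(B_t) gives d f(B_t) = f'(B_t) dB_t + (1/2) f''(B_t) dt. Compute derivatives of f(x) = -2*sin(4*x/3)/5:
  f'(x)  = -8*cos(4*x/3)/15
  f''(x) = 32*sin(4*x/3)/45
Substitute x = B_t and multiply the f'' term by 1/2:
  drift     = (1/2) * (32*sin(4*x/3)/45) evaluated at B_t = 16*sin(4*B_t/3)/45
  diffusion = (-8*cos(4*x/3)/15) evaluated at B_t = -8*cos(4*B_t/3)/15
Therefore d(-2*sin(4*B_t/3)/5) = (16*sin(4*B_t/3)/45) dt + (-8*cos(4*B_t/3)/15) dB_t.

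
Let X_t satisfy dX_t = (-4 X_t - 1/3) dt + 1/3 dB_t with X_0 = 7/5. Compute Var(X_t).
Var(X_t) = 1/72 - exp(-8*t)/72

The variance V(t) = Var(X_t) satisfies V'(t) = 2 a V(t) + c^2 with V(0) = 0 (drift coefficient is linear in X, diffusion is constant). With a = -4, c = 1/3, the solution is
  V(t) = (c^2 / (2 a)) * (exp(2 a t) - 1)
       = ((1/3)^2 / (2*(-4))) * (exp((-8) t) - 1)
       = 1/72 - exp(-8*t)/72.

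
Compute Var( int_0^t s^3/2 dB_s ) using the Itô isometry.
Var = t^7/28

The Itô integral of a deterministic integrand f(s) has mean 0 because each increment f(s) * (B_{s+ds} - B_s) has mean 0. By the Itô isometry:
  Var( int_0^t f(s) dB_s ) = E[ (int_0^t f(s) dB_s)^2 ] = int_0^t f(s)^2 ds.
Here f(s) = s^3/2, so f(s)^2 = s^6/4. Integrate:
  int_0^t (s^6/4) ds = t^7/28.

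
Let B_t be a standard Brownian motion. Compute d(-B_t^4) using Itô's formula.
d(-B_t^4) = (-6*B_t^2) dt + (-4*B_t^3) dB_t

Itô's formula for f(B_t) gives d f(B_t) = f'(B_t) dB_t + (1/2) f''(B_t) dt. Compute derivatives of f(x) = -x^4:
  f'(x)  = -4*x^3
  f''(x) = -12*x^2
Substitute x = B_t and multiply the f'' term by 1/2:
  drift     = (1/2) * (-12*x^2) evaluated at B_t = -6*B_t^2
  diffusion = (-4*x^3) evaluated at B_t = -4*B_t^3
Therefore d(-B_t^4) = (-6*B_t^2) dt + (-4*B_t^3) dB_t.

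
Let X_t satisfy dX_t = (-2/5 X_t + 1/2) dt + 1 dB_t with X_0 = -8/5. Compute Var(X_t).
Var(X_t) = 5/4 - 5*exp(-4*t/5)/4

The variance V(t) = Var(X_t) satisfies V'(t) = 2 a V(t) + c^2 with V(0) = 0 (drift coefficient is linear in X, diffusion is constant). With a = -2/5, c = 1, the solution is
  V(t) = (c^2 / (2 a)) * (exp(2 a t) - 1)
       = (1^2 / (2*(-2/5))) * (exp((-4/5) t) - 1)
       = 5/4 - 5*exp(-4*t/5)/4.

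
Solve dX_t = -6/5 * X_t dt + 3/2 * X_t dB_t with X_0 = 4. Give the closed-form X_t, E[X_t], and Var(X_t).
X_t = 4 * exp((-93/40) t + (3/2) B_t); E[X_t] = 4*exp(-6*t/5); Var(X_t) = (16*exp(9*t/4) - 16)*exp(-12*t/5)

For GBM dX = mu X dt + sigma X dB with X_0 = x_0, apply Itô to Y = log X: dY = (mu - sigma^2/2) dt + sigma dB, so Y_t = log(x_0) + (mu - sigma^2/2) t + sigma B_t and hence X_t = x_0 * exp((mu - sigma^2/2) t + sigma B_t).
With mu = -6/5, sigma = 3/2, x_0 = 4, this gives:
  X_t = 4 * exp((-93/40) * t + (3/2) * B_t).
Since sigma*B_t ~ Normal(0, sigma^2 t), E[exp(sigma*B_t)] = exp(sigma^2 t / 2); so E[X_t] = x_0 * exp((mu - sigma^2/2) t) * exp(sigma^2 t / 2) = x_0 * exp(mu t) = 4*exp(-6*t/5).
Var(X_t) = E[X_t^2] - (E[X_t])^2 = x_0^2 * exp(2 mu t) * (exp(sigma^2 t) - 1) = (16*exp(9*t/4) - 16)*exp(-12*t/5).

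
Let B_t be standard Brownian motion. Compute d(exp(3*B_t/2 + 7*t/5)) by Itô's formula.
d(exp(3*B_t/2 + 7*t/5)) = (101*exp(3*B_t/2 + 7*t/5)/40) dt + (3*exp(3*B_t/2 + 7*t/5)/2) dB_t

Itô's formula for f(t, x): d f(t, B_t) = (f_t + (1/2) f_xx) dt + f_x dB_t. Compute partials of f(t, x) = exp(7*t/5 + 3*x/2):
  f_t(t,x)  = 7*exp(7*t/5 + 3*x/2)/5
  f_x(t,x)  = 3*exp(7*t/5 + 3*x/2)/2
  f_xx(t,x) = 9*exp(7*t/5 + 3*x/2)/4
Assemble drift = f_t + (1/2) f_xx = 101*exp(7*t/5 + 3*x/2)/40 and diffusion = f_x = 3*exp(7*t/5 + 3*x/2)/2. Substituting x = B_t:
  d(exp(3*B_t/2 + 7*t/5)) = (101*exp(3*B_t/2 + 7*t/5)/40) dt + (3*exp(3*B_t/2 + 7*t/5)/2) dB_t.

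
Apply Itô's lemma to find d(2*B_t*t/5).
d(2*B_t*t/5) = (2*B_t/5) dt + (2*t/5) dB_t

Itô's formula for f(t, x): d f(t, B_t) = (f_t + (1/2) f_xx) dt + f_x dB_t. Compute partials of f(t, x) = 2*t*x/5:
  f_t(t,x)  = 2*x/5
  f_x(t,x)  = 2*t/5
  f_xx(t,x) = 0
Assemble drift = f_t + (1/2) f_xx = 2*x/5 and diffusion = f_x = 2*t/5. Substituting x = B_t:
  d(2*B_t*t/5) = (2*B_t/5) dt + (2*t/5) dB_t.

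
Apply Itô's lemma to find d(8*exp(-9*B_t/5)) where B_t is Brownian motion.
d(8*exp(-9*B_t/5)) = (324*exp(-9*B_t/5)/25) dt + (-72*exp(-9*B_t/5)/5) dB_t

Itô's formula for f(B_t) gives d f(B_t) = f'(B_t) dB_t + (1/2) f''(B_t) dt. Compute derivatives of f(x) = 8*exp(-9*x/5):
  f'(x)  = -72*exp(-9*x/5)/5
  f''(x) = 648*exp(-9*x/5)/25
Substitute x = B_t and multiply the f'' term by 1/2:
  drift     = (1/2) * (648*exp(-9*x/5)/25) evaluated at B_t = 324*exp(-9*B_t/5)/25
  diffusion = (-72*exp(-9*x/5)/5) evaluated at B_t = -72*exp(-9*B_t/5)/5
Therefore d(8*exp(-9*B_t/5)) = (324*exp(-9*B_t/5)/25) dt + (-72*exp(-9*B_t/5)/5) dB_t.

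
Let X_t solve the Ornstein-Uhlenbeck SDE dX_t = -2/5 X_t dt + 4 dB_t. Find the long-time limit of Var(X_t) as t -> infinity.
lim Var(X_t) = 20

The OU SDE dX = -theta X dt + sigma dB admits the integrating factor exp(theta t): d(exp(theta t) X_t) = sigma exp(theta t) dB_t. Integrating from 0 to t gives X_t = x_0 * exp(-theta t) + sigma * int_0^t exp(-theta (t-s)) dB_s for any initial x_0. The Itô integral has variance (by the Itô isometry) sigma^2 * int_0^t exp(-2 theta (t - s)) ds = sigma^2 * (1 - exp(-2 theta t)) / (2 theta), independent of x_0.
With theta = 2/5, sigma = 4:
  Var(X_t) = (4)^2 * (1 - exp(-2*2/5 t)) / (2 * 2/5) = 20 - 20*exp(-4*t/5).
As t -> infinity, exp(-2*2/5 t) -> 0, so the stationary variance is sigma^2 / (2 theta) = 20.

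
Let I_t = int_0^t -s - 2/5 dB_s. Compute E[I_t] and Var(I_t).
E[I_t] = 0; Var(I_t) = t*(25*t^2 + 30*t + 12)/75

The Itô integral of a deterministic integrand f(s) has mean 0 because each increment f(s) * (B_{s+ds} - B_s) has mean 0. By the Itô isometry:
  Var( int_0^t f(s) dB_s ) = E[ (int_0^t f(s) dB_s)^2 ] = int_0^t f(s)^2 ds.
Here f(s) = -s - 2/5, so f(s)^2 = (5*s + 2)^2/25. Integrate:
  int_0^t ((5*s + 2)^2/25) ds = t*(25*t^2 + 30*t + 12)/75.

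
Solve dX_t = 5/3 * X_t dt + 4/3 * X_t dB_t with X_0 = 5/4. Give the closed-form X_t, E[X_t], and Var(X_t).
X_t = 5/4 * exp((7/9) t + (4/3) B_t); E[X_t] = 5*exp(5*t/3)/4; Var(X_t) = 25*(exp(16*t/9) - 1)*exp(10*t/3)/16

For GBM dX = mu X dt + sigma X dB with X_0 = x_0, apply Itô to Y = log X: dY = (mu - sigma^2/2) dt + sigma dB, so Y_t = log(x_0) + (mu - sigma^2/2) t + sigma B_t and hence X_t = x_0 * exp((mu - sigma^2/2) t + sigma B_t).
With mu = 5/3, sigma = 4/3, x_0 = 5/4, this gives:
  X_t = 5/4 * exp((7/9) * t + (4/3) * B_t).
Since sigma*B_t ~ Normal(0, sigma^2 t), E[exp(sigma*B_t)] = exp(sigma^2 t / 2); so E[X_t] = x_0 * exp((mu - sigma^2/2) t) * exp(sigma^2 t / 2) = x_0 * exp(mu t) = 5*exp(5*t/3)/4.
Var(X_t) = E[X_t^2] - (E[X_t])^2 = x_0^2 * exp(2 mu t) * (exp(sigma^2 t) - 1) = 25*(exp(16*t/9) - 1)*exp(10*t/3)/16.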